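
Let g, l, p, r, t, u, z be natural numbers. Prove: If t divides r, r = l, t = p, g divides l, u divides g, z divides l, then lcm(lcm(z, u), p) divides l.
Since u divides g and g divides l, u divides l. z divides l, so lcm(z, u) divides l. From r = l and t divides r, t divides l. t = p, so p divides l. Since lcm(z, u) divides l, lcm(lcm(z, u), p) divides l.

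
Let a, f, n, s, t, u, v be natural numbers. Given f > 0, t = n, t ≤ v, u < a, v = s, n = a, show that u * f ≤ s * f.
From t = n and t ≤ v, n ≤ v. From v = s, n ≤ s. n = a, so a ≤ s. u < a, so u < s. Since f > 0, u * f < s * f. Then u * f ≤ s * f.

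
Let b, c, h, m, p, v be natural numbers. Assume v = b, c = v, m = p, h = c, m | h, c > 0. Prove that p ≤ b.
h = c and m | h, thus m | c. Since m = p, p | c. Since c > 0, p ≤ c. c = v, so p ≤ v. Since v = b, p ≤ b.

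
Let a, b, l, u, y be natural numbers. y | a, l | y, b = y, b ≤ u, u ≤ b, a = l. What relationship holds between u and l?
u = l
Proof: Because u ≤ b and b ≤ u, u = b. Because b = y, u = y. a = l and y | a, hence y | l. Since l | y, y = l. Since u = y, u = l.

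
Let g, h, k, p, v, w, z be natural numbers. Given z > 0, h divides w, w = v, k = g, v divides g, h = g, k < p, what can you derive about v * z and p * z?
v * z < p * z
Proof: h = g and h divides w, hence g divides w. Since w = v, g divides v. v divides g, so g = v. From k = g, k = v. Because k < p, v < p. Since z > 0, by multiplying by a positive, v * z < p * z.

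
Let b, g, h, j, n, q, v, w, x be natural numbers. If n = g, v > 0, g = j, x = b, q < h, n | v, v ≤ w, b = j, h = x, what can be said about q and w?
q < w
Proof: h = x and q < h, thus q < x. x = b, so q < b. Since b = j, q < j. Since n = g and n | v, g | v. Since v > 0, g ≤ v. g = j, so j ≤ v. v ≤ w, so j ≤ w. q < j, so q < w.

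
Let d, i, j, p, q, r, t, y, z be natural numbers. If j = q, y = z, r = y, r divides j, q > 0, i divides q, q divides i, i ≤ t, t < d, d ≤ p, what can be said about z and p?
z < p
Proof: r = y and r divides j, hence y divides j. Because y = z, z divides j. Since j = q, z divides q. Since q > 0, z ≤ q. From i divides q and q divides i, i = q. i ≤ t, so q ≤ t. Since t < d, q < d. z ≤ q, so z < d. From d ≤ p, z < p.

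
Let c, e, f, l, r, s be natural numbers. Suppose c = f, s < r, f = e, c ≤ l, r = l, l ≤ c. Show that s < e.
Because l ≤ c and c ≤ l, l = c. c = f, so l = f. Since f = e, l = e. r = l and s < r, hence s < l. l = e, so s < e.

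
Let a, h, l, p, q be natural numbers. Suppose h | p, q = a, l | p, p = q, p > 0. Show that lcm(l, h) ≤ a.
l | p and h | p, so lcm(l, h) | p. Since p > 0, lcm(l, h) ≤ p. p = q, so lcm(l, h) ≤ q. q = a, so lcm(l, h) ≤ a.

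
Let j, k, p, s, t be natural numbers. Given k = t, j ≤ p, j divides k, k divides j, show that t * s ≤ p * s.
From j divides k and k divides j, j = k. Since k = t, j = t. Since j ≤ p, t ≤ p. By multiplying by a non-negative, t * s ≤ p * s.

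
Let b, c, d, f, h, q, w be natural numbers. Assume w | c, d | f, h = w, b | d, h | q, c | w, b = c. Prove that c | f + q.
Because b = c and b | d, c | d. Since d | f, c | f. w | c and c | w, thus w = c. From h = w, h = c. h | q, so c | q. Since c | f, c | f + q.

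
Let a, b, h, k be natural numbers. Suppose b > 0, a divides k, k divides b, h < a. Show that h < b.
Because a divides k and k divides b, a divides b. Since b > 0, a ≤ b. h < a, so h < b.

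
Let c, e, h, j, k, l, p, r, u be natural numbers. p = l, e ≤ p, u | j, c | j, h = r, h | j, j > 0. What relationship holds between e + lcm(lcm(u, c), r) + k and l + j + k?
e + lcm(lcm(u, c), r) + k ≤ l + j + k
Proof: Because p = l and e ≤ p, e ≤ l. Since u | j and c | j, lcm(u, c) | j. h = r and h | j, hence r | j. Since lcm(u, c) | j, lcm(lcm(u, c), r) | j. Since j > 0, lcm(lcm(u, c), r) ≤ j. Then lcm(lcm(u, c), r) + k ≤ j + k. e ≤ l, so e + lcm(lcm(u, c), r) + k ≤ l + j + k.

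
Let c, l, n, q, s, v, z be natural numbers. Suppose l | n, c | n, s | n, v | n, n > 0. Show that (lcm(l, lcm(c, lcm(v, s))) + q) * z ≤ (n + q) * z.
v | n and s | n, therefore lcm(v, s) | n. From c | n, lcm(c, lcm(v, s)) | n. l | n, so lcm(l, lcm(c, lcm(v, s))) | n. n > 0, so lcm(l, lcm(c, lcm(v, s))) ≤ n. Then lcm(l, lcm(c, lcm(v, s))) + q ≤ n + q. Then (lcm(l, lcm(c, lcm(v, s))) + q) * z ≤ (n + q) * z.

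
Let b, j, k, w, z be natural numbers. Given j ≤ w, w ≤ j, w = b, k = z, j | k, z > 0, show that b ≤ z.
j ≤ w and w ≤ j, thus j = w. w = b, so j = b. k = z and j | k, thus j | z. Since z > 0, j ≤ z. j = b, so b ≤ z.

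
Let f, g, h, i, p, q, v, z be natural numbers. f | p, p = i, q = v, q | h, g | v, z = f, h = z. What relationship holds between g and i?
g | i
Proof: Because h = z and q | h, q | z. Since z = f, q | f. Since f | p, q | p. q = v, so v | p. p = i, so v | i. g | v, so g | i.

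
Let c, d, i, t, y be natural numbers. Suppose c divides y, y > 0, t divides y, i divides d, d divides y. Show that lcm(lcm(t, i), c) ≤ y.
From i divides d and d divides y, i divides y. Since t divides y, lcm(t, i) divides y. c divides y, so lcm(lcm(t, i), c) divides y. y > 0, so lcm(lcm(t, i), c) ≤ y.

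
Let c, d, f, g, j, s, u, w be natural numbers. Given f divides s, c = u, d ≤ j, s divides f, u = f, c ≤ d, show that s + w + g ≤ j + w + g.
Since c = u and u = f, c = f. f divides s and s divides f, hence f = s. c = f, so c = s. Since c ≤ d and d ≤ j, c ≤ j. Since c = s, s ≤ j. Then s + w ≤ j + w. Then s + w + g ≤ j + w + g.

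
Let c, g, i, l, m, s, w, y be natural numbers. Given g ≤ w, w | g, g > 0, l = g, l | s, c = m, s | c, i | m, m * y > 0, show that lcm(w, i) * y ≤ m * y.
From w | g and g > 0, w ≤ g. From g ≤ w, g = w. l = g and l | s, so g | s. Because c = m and s | c, s | m. Since g | s, g | m. g = w, so w | m. i | m, so lcm(w, i) | m. Then lcm(w, i) * y | m * y. Since m * y > 0, lcm(w, i) * y ≤ m * y.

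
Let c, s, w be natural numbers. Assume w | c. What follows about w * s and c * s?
w * s | c * s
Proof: Since w | c, by multiplying both sides, w * s | c * s.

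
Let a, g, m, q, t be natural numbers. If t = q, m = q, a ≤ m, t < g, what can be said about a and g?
a < g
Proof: m = q and a ≤ m, so a ≤ q. From t = q and t < g, q < g. Because a ≤ q, a < g.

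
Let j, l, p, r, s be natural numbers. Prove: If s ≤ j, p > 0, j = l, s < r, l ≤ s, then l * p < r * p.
j = l and s ≤ j, thus s ≤ l. l ≤ s, so s = l. s < r, so l < r. Combined with p > 0, by multiplying by a positive, l * p < r * p.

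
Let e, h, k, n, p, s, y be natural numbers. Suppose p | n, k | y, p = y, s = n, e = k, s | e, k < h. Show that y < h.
s = n and s | e, therefore n | e. Because p | n, p | e. e = k, so p | k. Since p = y, y | k. Because k | y, k = y. k < h, so y < h.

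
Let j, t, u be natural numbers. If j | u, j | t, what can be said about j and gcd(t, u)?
j | gcd(t, u)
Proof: j | t and j | u. Because common divisors divide the gcd, j | gcd(t, u).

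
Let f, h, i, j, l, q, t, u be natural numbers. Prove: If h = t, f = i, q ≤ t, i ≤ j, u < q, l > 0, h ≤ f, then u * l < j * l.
h = t and h ≤ f, so t ≤ f. Since f = i, t ≤ i. q ≤ t, so q ≤ i. u < q, so u < i. Since i ≤ j, u < j. l > 0, so u * l < j * l.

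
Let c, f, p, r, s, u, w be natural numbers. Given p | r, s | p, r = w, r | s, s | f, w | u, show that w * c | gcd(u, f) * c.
s | p and p | r, thus s | r. Since r | s, s = r. Since r = w, s = w. From s | f, w | f. Since w | u, w | gcd(u, f). Then w * c | gcd(u, f) * c.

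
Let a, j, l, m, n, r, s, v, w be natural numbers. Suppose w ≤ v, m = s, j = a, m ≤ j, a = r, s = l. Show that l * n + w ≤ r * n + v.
m = s and s = l, hence m = l. From j = a and a = r, j = r. Since m ≤ j, m ≤ r. Since m = l, l ≤ r. Then l * n ≤ r * n. Because w ≤ v, l * n + w ≤ r * n + v.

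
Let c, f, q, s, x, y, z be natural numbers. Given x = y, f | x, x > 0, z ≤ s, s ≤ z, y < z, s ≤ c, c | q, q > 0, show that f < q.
Since f | x and x > 0, f ≤ x. x = y, so f ≤ y. Because z ≤ s and s ≤ z, z = s. y < z, so y < s. Since f ≤ y, f < s. c | q and q > 0, hence c ≤ q. s ≤ c, so s ≤ q. f < s, so f < q.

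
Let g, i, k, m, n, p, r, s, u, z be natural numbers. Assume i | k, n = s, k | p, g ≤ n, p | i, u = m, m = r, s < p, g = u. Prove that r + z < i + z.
u = m and m = r, thus u = r. Because g = u and g ≤ n, u ≤ n. n = s, so u ≤ s. Since u = r, r ≤ s. i | k and k | p, so i | p. Since p | i, p = i. s < p, so s < i. Since r ≤ s, r < i. Then r + z < i + z.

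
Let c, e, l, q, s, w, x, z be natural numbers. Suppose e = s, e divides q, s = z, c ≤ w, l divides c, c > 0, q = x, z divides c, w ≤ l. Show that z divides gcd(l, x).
c ≤ w and w ≤ l, hence c ≤ l. l divides c and c > 0, thus l ≤ c. c ≤ l, so c = l. Since z divides c, z divides l. e = s and e divides q, thus s divides q. Since s = z, z divides q. Since q = x, z divides x. z divides l, so z divides gcd(l, x).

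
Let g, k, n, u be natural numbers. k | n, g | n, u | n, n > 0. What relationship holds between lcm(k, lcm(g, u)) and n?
lcm(k, lcm(g, u)) ≤ n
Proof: g | n and u | n, thus lcm(g, u) | n. Because k | n, lcm(k, lcm(g, u)) | n. n > 0, so lcm(k, lcm(g, u)) ≤ n.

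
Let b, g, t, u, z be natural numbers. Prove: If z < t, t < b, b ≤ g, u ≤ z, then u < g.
From u ≤ z and z < t, u < t. Since t < b, u < b. b ≤ g, so u < g.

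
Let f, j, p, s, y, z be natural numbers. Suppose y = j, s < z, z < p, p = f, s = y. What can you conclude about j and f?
j < f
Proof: s = y and y = j, hence s = j. Since s < z, j < z. z < p, so j < p. Since p = f, j < f.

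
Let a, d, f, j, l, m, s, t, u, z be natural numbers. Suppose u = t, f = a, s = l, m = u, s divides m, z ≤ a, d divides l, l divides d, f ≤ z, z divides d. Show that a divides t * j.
Since f = a and f ≤ z, a ≤ z. Since z ≤ a, z = a. Since m = u and u = t, m = t. l divides d and d divides l, so l = d. s = l, so s = d. s divides m, so d divides m. Since m = t, d divides t. Since z divides d, z divides t. Since z = a, a divides t. Then a divides t * j.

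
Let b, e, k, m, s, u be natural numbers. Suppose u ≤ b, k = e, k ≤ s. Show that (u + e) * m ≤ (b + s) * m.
k = e and k ≤ s, therefore e ≤ s. u ≤ b, so u + e ≤ b + s. Then (u + e) * m ≤ (b + s) * m.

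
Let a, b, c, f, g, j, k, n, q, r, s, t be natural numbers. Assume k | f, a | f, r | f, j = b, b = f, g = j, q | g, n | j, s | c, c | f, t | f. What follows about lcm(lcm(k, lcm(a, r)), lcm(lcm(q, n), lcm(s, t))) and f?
lcm(lcm(k, lcm(a, r)), lcm(lcm(q, n), lcm(s, t))) | f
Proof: Since a | f and r | f, lcm(a, r) | f. k | f, so lcm(k, lcm(a, r)) | f. j = b and b = f, so j = f. g = j and q | g, thus q | j. n | j, so lcm(q, n) | j. Because j = f, lcm(q, n) | f. s | c and c | f, hence s | f. Since t | f, lcm(s, t) | f. Since lcm(q, n) | f, lcm(lcm(q, n), lcm(s, t)) | f. Since lcm(k, lcm(a, r)) | f, lcm(lcm(k, lcm(a, r)), lcm(lcm(q, n), lcm(s, t))) | f.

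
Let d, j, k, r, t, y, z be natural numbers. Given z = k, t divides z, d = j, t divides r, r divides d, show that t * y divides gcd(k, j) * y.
z = k and t divides z, thus t divides k. From t divides r and r divides d, t divides d. d = j, so t divides j. t divides k, so t divides gcd(k, j). Then t * y divides gcd(k, j) * y.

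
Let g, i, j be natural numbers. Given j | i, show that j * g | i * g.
Because j | i, by multiplying both sides, j * g | i * g.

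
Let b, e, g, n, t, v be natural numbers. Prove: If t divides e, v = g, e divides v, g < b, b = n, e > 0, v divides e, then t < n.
From e divides v and v divides e, e = v. From t divides e and e > 0, t ≤ e. Since e = v, t ≤ v. Because v = g, t ≤ g. Because b = n and g < b, g < n. Since t ≤ g, t < n.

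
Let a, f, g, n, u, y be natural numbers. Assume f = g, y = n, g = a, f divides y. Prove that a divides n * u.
From f = g and g = a, f = a. y = n and f divides y, thus f divides n. From f = a, a divides n. Then a divides n * u.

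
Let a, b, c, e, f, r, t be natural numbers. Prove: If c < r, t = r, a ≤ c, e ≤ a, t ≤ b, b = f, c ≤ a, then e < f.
c ≤ a and a ≤ c, hence c = a. Because t = r and t ≤ b, r ≤ b. Since c < r, c < b. b = f, so c < f. c = a, so a < f. e ≤ a, so e < f.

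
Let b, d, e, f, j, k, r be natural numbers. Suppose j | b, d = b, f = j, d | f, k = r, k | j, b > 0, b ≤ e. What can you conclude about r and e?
r ≤ e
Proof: f = j and d | f, hence d | j. d = b, so b | j. Since j | b, j = b. k = r and k | j, so r | j. Since j = b, r | b. Since b > 0, r ≤ b. b ≤ e, so r ≤ e.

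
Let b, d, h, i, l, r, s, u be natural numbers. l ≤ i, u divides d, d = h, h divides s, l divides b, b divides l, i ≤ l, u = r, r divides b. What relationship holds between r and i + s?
r divides i + s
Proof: Since b divides l and l divides b, b = l. l ≤ i and i ≤ l, thus l = i. b = l, so b = i. r divides b, so r divides i. Because u = r and u divides d, r divides d. Since d = h, r divides h. Since h divides s, r divides s. Since r divides i, r divides i + s.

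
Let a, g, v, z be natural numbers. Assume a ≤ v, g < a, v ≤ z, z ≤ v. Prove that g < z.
v ≤ z and z ≤ v, therefore v = z. Since a ≤ v, a ≤ z. Since g < a, g < z.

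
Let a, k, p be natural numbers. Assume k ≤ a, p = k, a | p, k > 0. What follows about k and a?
k = a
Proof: From p = k and a | p, a | k. k > 0, so a ≤ k. k ≤ a, so k = a.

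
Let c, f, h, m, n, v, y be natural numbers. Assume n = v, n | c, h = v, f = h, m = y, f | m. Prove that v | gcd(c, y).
n = v and n | c, therefore v | c. Since m = y and f | m, f | y. f = h, so h | y. h = v, so v | y. v | c, so v | gcd(c, y).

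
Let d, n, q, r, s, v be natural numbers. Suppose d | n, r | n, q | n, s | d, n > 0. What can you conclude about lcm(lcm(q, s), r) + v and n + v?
lcm(lcm(q, s), r) + v ≤ n + v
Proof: s | d and d | n, hence s | n. Since q | n, lcm(q, s) | n. Since r | n, lcm(lcm(q, s), r) | n. n > 0, so lcm(lcm(q, s), r) ≤ n. Then lcm(lcm(q, s), r) + v ≤ n + v.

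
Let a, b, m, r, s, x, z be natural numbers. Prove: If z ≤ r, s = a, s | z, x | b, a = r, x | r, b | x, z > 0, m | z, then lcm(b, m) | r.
x | b and b | x, so x = b. x | r, so b | r. Since s = a and a = r, s = r. s | z and z > 0, therefore s ≤ z. Since s = r, r ≤ z. z ≤ r, so z = r. Because m | z, m | r. From b | r, lcm(b, m) | r.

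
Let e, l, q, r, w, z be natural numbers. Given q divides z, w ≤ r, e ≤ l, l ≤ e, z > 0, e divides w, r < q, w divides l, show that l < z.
e ≤ l and l ≤ e, thus e = l. From e divides w, l divides w. Since w divides l, w = l. Since w ≤ r, l ≤ r. q divides z and z > 0, thus q ≤ z. Since r < q, r < z. Since l ≤ r, l < z.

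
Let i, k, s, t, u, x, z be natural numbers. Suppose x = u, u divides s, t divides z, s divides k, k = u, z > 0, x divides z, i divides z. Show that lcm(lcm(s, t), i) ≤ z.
Since k = u and s divides k, s divides u. Since u divides s, u = s. x = u, so x = s. x divides z, so s divides z. t divides z, so lcm(s, t) divides z. Since i divides z, lcm(lcm(s, t), i) divides z. z > 0, so lcm(lcm(s, t), i) ≤ z.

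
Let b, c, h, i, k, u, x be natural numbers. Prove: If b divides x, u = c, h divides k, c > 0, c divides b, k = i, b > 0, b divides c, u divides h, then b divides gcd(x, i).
c divides b and b > 0, thus c ≤ b. Since b divides c and c > 0, b ≤ c. Since c ≤ b, c = b. From u divides h and h divides k, u divides k. k = i, so u divides i. u = c, so c divides i. c = b, so b divides i. From b divides x, b divides gcd(x, i).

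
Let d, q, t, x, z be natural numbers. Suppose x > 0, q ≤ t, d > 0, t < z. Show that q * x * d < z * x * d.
q ≤ t and t < z, thus q < z. x > 0, so q * x < z * x. Since d > 0, q * x * d < z * x * d.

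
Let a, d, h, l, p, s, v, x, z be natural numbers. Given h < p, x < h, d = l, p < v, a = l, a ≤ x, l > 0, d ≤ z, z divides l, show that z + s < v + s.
Since d = l and d ≤ z, l ≤ z. Because z divides l and l > 0, z ≤ l. Since l ≤ z, l = z. Since a = l, a = z. x < h and h < p, thus x < p. Since p < v, x < v. Because a ≤ x, a < v. a = z, so z < v. Then z + s < v + s.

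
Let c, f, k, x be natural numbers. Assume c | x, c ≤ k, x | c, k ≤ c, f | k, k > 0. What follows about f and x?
f ≤ x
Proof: k ≤ c and c ≤ k, so k = c. c | x and x | c, thus c = x. Since k = c, k = x. f | k and k > 0, hence f ≤ k. k = x, so f ≤ x.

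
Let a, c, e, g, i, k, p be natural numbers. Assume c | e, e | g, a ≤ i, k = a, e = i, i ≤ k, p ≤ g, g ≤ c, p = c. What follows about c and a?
c = a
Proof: p = c and p ≤ g, so c ≤ g. g ≤ c, so g = c. e | g, so e | c. c | e, so c = e. e = i, so c = i. k = a and i ≤ k, thus i ≤ a. Since a ≤ i, i = a. c = i, so c = a.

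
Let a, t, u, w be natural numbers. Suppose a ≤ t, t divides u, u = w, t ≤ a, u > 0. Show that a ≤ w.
t ≤ a and a ≤ t, therefore t = a. t divides u and u > 0, hence t ≤ u. Because t = a, a ≤ u. u = w, so a ≤ w.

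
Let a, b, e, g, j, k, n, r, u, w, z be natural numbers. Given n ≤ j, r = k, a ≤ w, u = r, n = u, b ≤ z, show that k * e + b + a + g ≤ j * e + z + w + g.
Since n = u and u = r, n = r. Since n ≤ j, r ≤ j. Since r = k, k ≤ j. Then k * e ≤ j * e. Since b ≤ z and a ≤ w, b + a ≤ z + w. k * e ≤ j * e, so k * e + b + a ≤ j * e + z + w. Then k * e + b + a + g ≤ j * e + z + w + g.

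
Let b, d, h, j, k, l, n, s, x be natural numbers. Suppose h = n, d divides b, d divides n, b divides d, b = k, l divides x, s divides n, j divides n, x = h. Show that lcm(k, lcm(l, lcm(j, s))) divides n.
Because d divides b and b divides d, d = b. Since b = k, d = k. From d divides n, k divides n. Since x = h and h = n, x = n. Since l divides x, l divides n. j divides n and s divides n, hence lcm(j, s) divides n. Since l divides n, lcm(l, lcm(j, s)) divides n. Since k divides n, lcm(k, lcm(l, lcm(j, s))) divides n.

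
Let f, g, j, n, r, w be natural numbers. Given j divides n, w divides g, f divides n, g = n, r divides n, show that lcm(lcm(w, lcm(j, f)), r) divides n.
g = n and w divides g, so w divides n. Since j divides n and f divides n, lcm(j, f) divides n. Since w divides n, lcm(w, lcm(j, f)) divides n. r divides n, so lcm(lcm(w, lcm(j, f)), r) divides n.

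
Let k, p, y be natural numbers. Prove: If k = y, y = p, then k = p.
k = y and y = p. By transitivity, k = p.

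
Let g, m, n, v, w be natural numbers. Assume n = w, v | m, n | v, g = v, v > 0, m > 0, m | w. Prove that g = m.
v | m and m > 0, therefore v ≤ m. n = w and n | v, therefore w | v. Since m | w, m | v. v > 0, so m ≤ v. Since v ≤ m, v = m. g = v, so g = m.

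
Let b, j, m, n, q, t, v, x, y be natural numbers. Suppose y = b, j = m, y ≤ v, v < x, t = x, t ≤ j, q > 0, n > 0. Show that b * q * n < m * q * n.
t = x and t ≤ j, hence x ≤ j. Since v < x, v < j. y ≤ v, so y < j. j = m, so y < m. Because y = b, b < m. Since q > 0, by multiplying by a positive, b * q < m * q. Using n > 0 and multiplying by a positive, b * q * n < m * q * n.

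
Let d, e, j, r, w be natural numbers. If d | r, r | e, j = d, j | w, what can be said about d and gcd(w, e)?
d | gcd(w, e)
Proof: From j = d and j | w, d | w. From d | r and r | e, d | e. d | w, so d | gcd(w, e).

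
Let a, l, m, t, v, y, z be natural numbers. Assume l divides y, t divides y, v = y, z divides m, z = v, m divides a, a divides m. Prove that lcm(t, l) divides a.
t divides y and l divides y, thus lcm(t, l) divides y. z = v and v = y, thus z = y. Because m divides a and a divides m, m = a. z divides m, so z divides a. Since z = y, y divides a. lcm(t, l) divides y, so lcm(t, l) divides a.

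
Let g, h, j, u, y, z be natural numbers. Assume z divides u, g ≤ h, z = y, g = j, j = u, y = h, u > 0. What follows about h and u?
h = u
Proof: z = y and y = h, therefore z = h. z divides u, so h divides u. u > 0, so h ≤ u. g = j and j = u, thus g = u. Since g ≤ h, u ≤ h. h ≤ u, so h = u.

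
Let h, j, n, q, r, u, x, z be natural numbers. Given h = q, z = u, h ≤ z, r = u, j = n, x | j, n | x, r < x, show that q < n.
Because z = u and h ≤ z, h ≤ u. Since h = q, q ≤ u. From j = n and x | j, x | n. n | x, so x = n. Since r < x, r < n. Since r = u, u < n. q ≤ u, so q < n.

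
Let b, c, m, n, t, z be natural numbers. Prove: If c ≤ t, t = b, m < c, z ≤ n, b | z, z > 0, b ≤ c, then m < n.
t = b and c ≤ t, so c ≤ b. b ≤ c, so b = c. b | z and z > 0, so b ≤ z. z ≤ n, so b ≤ n. b = c, so c ≤ n. m < c, so m < n.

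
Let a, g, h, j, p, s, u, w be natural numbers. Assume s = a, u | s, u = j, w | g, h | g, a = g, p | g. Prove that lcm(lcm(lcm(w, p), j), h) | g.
w | g and p | g, thus lcm(w, p) | g. s = a and a = g, so s = g. u | s, so u | g. Since u = j, j | g. lcm(w, p) | g, so lcm(lcm(w, p), j) | g. Since h | g, lcm(lcm(lcm(w, p), j), h) | g.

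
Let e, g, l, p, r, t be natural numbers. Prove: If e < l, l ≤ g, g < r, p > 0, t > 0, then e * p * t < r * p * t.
e < l and l ≤ g, therefore e < g. Since g < r, e < r. Using p > 0, by multiplying by a positive, e * p < r * p. Combining with t > 0, by multiplying by a positive, e * p * t < r * p * t.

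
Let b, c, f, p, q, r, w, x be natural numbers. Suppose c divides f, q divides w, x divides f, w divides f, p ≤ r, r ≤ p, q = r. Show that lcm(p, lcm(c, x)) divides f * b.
From r ≤ p and p ≤ r, r = p. Since q = r, q = p. Because q divides w and w divides f, q divides f. From q = p, p divides f. c divides f and x divides f, thus lcm(c, x) divides f. Since p divides f, lcm(p, lcm(c, x)) divides f. Then lcm(p, lcm(c, x)) divides f * b.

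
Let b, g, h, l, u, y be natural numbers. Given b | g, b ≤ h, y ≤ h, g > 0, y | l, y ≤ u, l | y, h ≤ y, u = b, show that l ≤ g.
From h ≤ y and y ≤ h, h = y. Because b ≤ h, b ≤ y. u = b and y ≤ u, thus y ≤ b. b ≤ y, so b = y. y | l and l | y, hence y = l. Since b = y, b = l. b | g and g > 0, thus b ≤ g. b = l, so l ≤ g.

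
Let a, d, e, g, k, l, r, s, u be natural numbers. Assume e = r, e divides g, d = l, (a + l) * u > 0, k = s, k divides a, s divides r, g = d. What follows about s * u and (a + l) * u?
s * u ≤ (a + l) * u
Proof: Since k = s and k divides a, s divides a. g = d and e divides g, hence e divides d. d = l, so e divides l. e = r, so r divides l. s divides r, so s divides l. s divides a, so s divides a + l. Then s * u divides (a + l) * u. (a + l) * u > 0, so s * u ≤ (a + l) * u.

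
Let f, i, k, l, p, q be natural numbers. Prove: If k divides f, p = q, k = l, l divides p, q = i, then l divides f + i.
k = l and k divides f, therefore l divides f. p = q and l divides p, so l divides q. From q = i, l divides i. Since l divides f, l divides f + i.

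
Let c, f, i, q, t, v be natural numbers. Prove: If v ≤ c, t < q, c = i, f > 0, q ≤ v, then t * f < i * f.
q ≤ v and v ≤ c, so q ≤ c. Since t < q, t < c. Since c = i, t < i. Because f > 0, by multiplying by a positive, t * f < i * f.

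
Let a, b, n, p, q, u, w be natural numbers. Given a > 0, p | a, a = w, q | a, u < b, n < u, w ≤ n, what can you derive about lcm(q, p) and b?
lcm(q, p) < b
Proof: q | a and p | a, so lcm(q, p) | a. a > 0, so lcm(q, p) ≤ a. Because a = w, lcm(q, p) ≤ w. Because n < u and u < b, n < b. From w ≤ n, w < b. lcm(q, p) ≤ w, so lcm(q, p) < b.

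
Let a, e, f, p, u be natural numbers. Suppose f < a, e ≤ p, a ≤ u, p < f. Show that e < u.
Since e ≤ p and p < f, e < f. From f < a and a ≤ u, f < u. e < f, so e < u.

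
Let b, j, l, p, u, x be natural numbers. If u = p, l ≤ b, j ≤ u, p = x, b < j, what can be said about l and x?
l < x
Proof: u = p and p = x, hence u = x. j ≤ u, so j ≤ x. Since b < j, b < x. l ≤ b, so l < x.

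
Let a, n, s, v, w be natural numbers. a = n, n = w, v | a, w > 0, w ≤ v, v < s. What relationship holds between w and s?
w < s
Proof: Because a = n and n = w, a = w. Since v | a, v | w. w > 0, so v ≤ w. Since w ≤ v, v = w. Since v < s, w < s.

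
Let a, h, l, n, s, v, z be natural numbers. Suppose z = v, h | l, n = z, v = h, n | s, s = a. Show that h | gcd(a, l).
n = z and z = v, hence n = v. s = a and n | s, hence n | a. Because n = v, v | a. v = h, so h | a. h | l, so h | gcd(a, l).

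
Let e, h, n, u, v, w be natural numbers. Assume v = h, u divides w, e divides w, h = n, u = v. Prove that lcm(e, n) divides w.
From v = h and h = n, v = n. Because u = v and u divides w, v divides w. Since v = n, n divides w. Since e divides w, lcm(e, n) divides w.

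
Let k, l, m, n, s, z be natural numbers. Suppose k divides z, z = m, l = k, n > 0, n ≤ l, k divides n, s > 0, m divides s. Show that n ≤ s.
k divides n and n > 0, thus k ≤ n. From l = k and n ≤ l, n ≤ k. Since k ≤ n, k = n. Since z = m and k divides z, k divides m. Since m divides s, k divides s. Since s > 0, k ≤ s. Since k = n, n ≤ s.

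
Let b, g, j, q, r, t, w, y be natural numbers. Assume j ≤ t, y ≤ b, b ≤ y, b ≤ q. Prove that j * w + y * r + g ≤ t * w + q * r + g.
Because j ≤ t, j * w ≤ t * w. b ≤ y and y ≤ b, therefore b = y. Since b ≤ q, y ≤ q. Then y * r ≤ q * r. j * w ≤ t * w, so j * w + y * r ≤ t * w + q * r. Then j * w + y * r + g ≤ t * w + q * r + g.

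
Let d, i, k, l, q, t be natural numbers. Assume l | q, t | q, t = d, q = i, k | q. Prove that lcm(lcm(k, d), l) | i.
t = d and t | q, thus d | q. Because k | q, lcm(k, d) | q. Since l | q, lcm(lcm(k, d), l) | q. Since q = i, lcm(lcm(k, d), l) | i.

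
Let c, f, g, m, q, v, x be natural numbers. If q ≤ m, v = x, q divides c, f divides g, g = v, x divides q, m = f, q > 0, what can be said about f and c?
f divides c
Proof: From m = f and q ≤ m, q ≤ f. Since g = v and f divides g, f divides v. v = x, so f divides x. x divides q, so f divides q. q > 0, so f ≤ q. Since q ≤ f, q = f. q divides c, so f divides c.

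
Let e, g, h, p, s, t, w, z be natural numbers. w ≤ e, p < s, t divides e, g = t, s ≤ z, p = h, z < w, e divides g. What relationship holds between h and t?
h < t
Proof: g = t and e divides g, so e divides t. Since t divides e, e = t. Since p = h and p < s, h < s. z < w and w ≤ e, therefore z < e. s ≤ z, so s < e. h < s, so h < e. e = t, so h < t.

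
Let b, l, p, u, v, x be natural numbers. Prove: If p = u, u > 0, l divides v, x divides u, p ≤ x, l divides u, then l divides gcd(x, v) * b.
p = u and p ≤ x, so u ≤ x. Because x divides u and u > 0, x ≤ u. u ≤ x, so u = x. Since l divides u, l divides x. l divides v, so l divides gcd(x, v). Then l divides gcd(x, v) * b.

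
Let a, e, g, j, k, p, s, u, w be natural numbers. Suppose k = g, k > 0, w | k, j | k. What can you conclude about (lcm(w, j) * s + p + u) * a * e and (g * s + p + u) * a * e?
(lcm(w, j) * s + p + u) * a * e ≤ (g * s + p + u) * a * e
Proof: Because w | k and j | k, lcm(w, j) | k. k > 0, so lcm(w, j) ≤ k. k = g, so lcm(w, j) ≤ g. Then lcm(w, j) * s ≤ g * s. Then lcm(w, j) * s + p ≤ g * s + p. Then lcm(w, j) * s + p + u ≤ g * s + p + u. Then (lcm(w, j) * s + p + u) * a ≤ (g * s + p + u) * a. Then (lcm(w, j) * s + p + u) * a * e ≤ (g * s + p + u) * a * e.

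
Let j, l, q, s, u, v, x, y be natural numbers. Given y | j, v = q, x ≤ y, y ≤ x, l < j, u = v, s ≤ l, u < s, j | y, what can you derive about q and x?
q < x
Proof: y ≤ x and x ≤ y, thus y = x. u = v and v = q, hence u = q. Since u < s, q < s. j | y and y | j, hence j = y. Since s ≤ l and l < j, s < j. Since j = y, s < y. Since q < s, q < y. y = x, so q < x.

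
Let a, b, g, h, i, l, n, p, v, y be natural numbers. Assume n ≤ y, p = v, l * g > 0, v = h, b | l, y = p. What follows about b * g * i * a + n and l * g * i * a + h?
b * g * i * a + n ≤ l * g * i * a + h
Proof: Because b | l, b * g | l * g. From l * g > 0, b * g ≤ l * g. Then b * g * i ≤ l * g * i. Then b * g * i * a ≤ l * g * i * a. y = p and p = v, hence y = v. Since n ≤ y, n ≤ v. Since v = h, n ≤ h. b * g * i * a ≤ l * g * i * a, so b * g * i * a + n ≤ l * g * i * a + h.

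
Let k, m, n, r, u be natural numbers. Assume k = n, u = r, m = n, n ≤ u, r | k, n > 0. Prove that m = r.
Since u = r and n ≤ u, n ≤ r. Since k = n and r | k, r | n. n > 0, so r ≤ n. Since n ≤ r, n = r. Since m = n, m = r.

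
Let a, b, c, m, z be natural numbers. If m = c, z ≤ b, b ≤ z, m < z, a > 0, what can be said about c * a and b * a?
c * a < b * a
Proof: Since z ≤ b and b ≤ z, z = b. From m < z, m < b. Since m = c, c < b. From a > 0, by multiplying by a positive, c * a < b * a.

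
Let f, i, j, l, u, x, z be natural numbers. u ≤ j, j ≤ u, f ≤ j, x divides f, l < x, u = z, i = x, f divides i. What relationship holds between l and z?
l < z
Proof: From j ≤ u and u ≤ j, j = u. Since u = z, j = z. Because i = x and f divides i, f divides x. Since x divides f, f = x. Because f ≤ j, x ≤ j. Since j = z, x ≤ z. Since l < x, l < z.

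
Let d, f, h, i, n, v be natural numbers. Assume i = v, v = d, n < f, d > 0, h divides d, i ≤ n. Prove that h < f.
Since h divides d and d > 0, h ≤ d. i = v and v = d, so i = d. Because i ≤ n and n < f, i < f. Since i = d, d < f. h ≤ d, so h < f.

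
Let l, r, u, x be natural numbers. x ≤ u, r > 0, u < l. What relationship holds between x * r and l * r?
x * r < l * r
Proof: From x ≤ u and u < l, x < l. Since r > 0, by multiplying by a positive, x * r < l * r.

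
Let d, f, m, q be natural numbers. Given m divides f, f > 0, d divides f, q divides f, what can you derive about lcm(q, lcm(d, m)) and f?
lcm(q, lcm(d, m)) ≤ f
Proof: From d divides f and m divides f, lcm(d, m) divides f. q divides f, so lcm(q, lcm(d, m)) divides f. f > 0, so lcm(q, lcm(d, m)) ≤ f.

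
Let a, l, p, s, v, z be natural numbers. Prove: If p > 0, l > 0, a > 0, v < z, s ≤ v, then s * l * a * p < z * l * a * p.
s ≤ v and v < z, thus s < z. Since l > 0, by multiplying by a positive, s * l < z * l. Combined with a > 0, by multiplying by a positive, s * l * a < z * l * a. From p > 0, by multiplying by a positive, s * l * a * p < z * l * a * p.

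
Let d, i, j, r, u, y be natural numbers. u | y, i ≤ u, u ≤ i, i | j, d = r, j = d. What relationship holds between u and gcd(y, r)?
u | gcd(y, r)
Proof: j = d and d = r, so j = r. From i ≤ u and u ≤ i, i = u. Since i | j, u | j. Since j = r, u | r. Since u | y, u | gcd(y, r).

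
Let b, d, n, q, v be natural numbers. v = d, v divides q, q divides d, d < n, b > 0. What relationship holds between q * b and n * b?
q * b < n * b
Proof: Since v = d and v divides q, d divides q. q divides d, so d = q. Since d < n, q < n. Since b > 0, by multiplying by a positive, q * b < n * b.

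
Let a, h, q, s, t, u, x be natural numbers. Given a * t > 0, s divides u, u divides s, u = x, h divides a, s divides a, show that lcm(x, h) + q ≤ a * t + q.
s divides u and u divides s, therefore s = u. Since u = x, s = x. Since s divides a, x divides a. Since h divides a, lcm(x, h) divides a. Then lcm(x, h) divides a * t. a * t > 0, so lcm(x, h) ≤ a * t. Then lcm(x, h) + q ≤ a * t + q.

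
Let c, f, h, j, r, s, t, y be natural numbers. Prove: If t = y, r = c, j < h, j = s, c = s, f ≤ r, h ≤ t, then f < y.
Since r = c and c = s, r = s. Since f ≤ r, f ≤ s. Because j < h and h ≤ t, j < t. t = y, so j < y. Since j = s, s < y. f ≤ s, so f < y.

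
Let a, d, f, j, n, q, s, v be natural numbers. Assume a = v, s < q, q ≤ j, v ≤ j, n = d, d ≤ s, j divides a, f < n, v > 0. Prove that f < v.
Since a = v and j divides a, j divides v. v > 0, so j ≤ v. Since v ≤ j, j = v. n = d and f < n, therefore f < d. d ≤ s and s < q, thus d < q. f < d, so f < q. Since q ≤ j, f < j. j = v, so f < v.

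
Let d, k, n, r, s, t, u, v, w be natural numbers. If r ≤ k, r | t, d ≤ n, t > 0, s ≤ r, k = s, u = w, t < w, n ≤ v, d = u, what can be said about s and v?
s < v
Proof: k = s and r ≤ k, thus r ≤ s. Since s ≤ r, r = s. Because r | t and t > 0, r ≤ t. From r = s, s ≤ t. d = u and u = w, therefore d = w. From d ≤ n and n ≤ v, d ≤ v. d = w, so w ≤ v. t < w, so t < v. s ≤ t, so s < v.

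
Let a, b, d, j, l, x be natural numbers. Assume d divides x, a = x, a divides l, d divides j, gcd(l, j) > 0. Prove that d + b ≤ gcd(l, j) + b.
Because a = x and a divides l, x divides l. d divides x, so d divides l. Because d divides j, d divides gcd(l, j). gcd(l, j) > 0, so d ≤ gcd(l, j). Then d + b ≤ gcd(l, j) + b.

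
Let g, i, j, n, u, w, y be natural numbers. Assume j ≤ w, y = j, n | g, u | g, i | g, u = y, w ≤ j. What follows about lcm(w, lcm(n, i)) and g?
lcm(w, lcm(n, i)) | g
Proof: Because j ≤ w and w ≤ j, j = w. y = j, so y = w. Since u = y and u | g, y | g. Since y = w, w | g. From n | g and i | g, lcm(n, i) | g. w | g, so lcm(w, lcm(n, i)) | g.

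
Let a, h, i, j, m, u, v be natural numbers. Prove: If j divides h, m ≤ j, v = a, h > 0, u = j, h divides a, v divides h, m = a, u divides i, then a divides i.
v = a and v divides h, so a divides h. h divides a, so h = a. j divides h and h > 0, therefore j ≤ h. Since h = a, j ≤ a. Because m = a and m ≤ j, a ≤ j. Because j ≤ a, j = a. u = j, so u = a. u divides i, so a divides i.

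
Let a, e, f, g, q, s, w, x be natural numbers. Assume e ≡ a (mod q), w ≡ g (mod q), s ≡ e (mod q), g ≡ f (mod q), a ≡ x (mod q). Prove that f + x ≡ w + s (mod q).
w ≡ g (mod q) and g ≡ f (mod q), hence w ≡ f (mod q). From s ≡ e (mod q) and e ≡ a (mod q), s ≡ a (mod q). Since a ≡ x (mod q), s ≡ x (mod q). Combined with w ≡ f (mod q), by adding congruences, w + s ≡ f + x (mod q). Then f + x ≡ w + s (mod q).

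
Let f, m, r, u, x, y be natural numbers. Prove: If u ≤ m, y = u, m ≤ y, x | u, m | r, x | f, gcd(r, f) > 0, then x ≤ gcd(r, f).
Since y = u and m ≤ y, m ≤ u. Since u ≤ m, u = m. Since x | u, x | m. Since m | r, x | r. x | f, so x | gcd(r, f). gcd(r, f) > 0, so x ≤ gcd(r, f).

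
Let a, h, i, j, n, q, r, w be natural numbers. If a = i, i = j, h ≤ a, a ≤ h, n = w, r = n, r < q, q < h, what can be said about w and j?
w < j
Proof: Since a = i and i = j, a = j. Because h ≤ a and a ≤ h, h = a. From r < q and q < h, r < h. From r = n, n < h. n = w, so w < h. Because h = a, w < a. Since a = j, w < j.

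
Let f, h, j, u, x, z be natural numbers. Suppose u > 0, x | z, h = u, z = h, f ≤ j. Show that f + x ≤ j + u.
z = h and h = u, therefore z = u. Since x | z, x | u. Since u > 0, x ≤ u. f ≤ j, so f + x ≤ j + u.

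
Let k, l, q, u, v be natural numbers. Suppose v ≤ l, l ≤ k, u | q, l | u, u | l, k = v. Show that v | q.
u | l and l | u, so u = l. From k = v and l ≤ k, l ≤ v. v ≤ l, so l = v. Since u = l, u = v. u | q, so v | q.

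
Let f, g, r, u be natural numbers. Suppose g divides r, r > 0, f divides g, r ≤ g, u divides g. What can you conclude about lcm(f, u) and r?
lcm(f, u) divides r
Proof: From g divides r and r > 0, g ≤ r. Since r ≤ g, g = r. f divides g and u divides g, so lcm(f, u) divides g. Since g = r, lcm(f, u) divides r.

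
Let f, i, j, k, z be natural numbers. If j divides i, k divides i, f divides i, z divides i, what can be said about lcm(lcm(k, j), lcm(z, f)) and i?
lcm(lcm(k, j), lcm(z, f)) divides i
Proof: k divides i and j divides i, hence lcm(k, j) divides i. z divides i and f divides i, therefore lcm(z, f) divides i. lcm(k, j) divides i, so lcm(lcm(k, j), lcm(z, f)) divides i.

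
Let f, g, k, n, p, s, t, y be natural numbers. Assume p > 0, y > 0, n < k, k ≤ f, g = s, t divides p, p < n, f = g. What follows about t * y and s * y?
t * y < s * y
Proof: Because t divides p and p > 0, t ≤ p. f = g and g = s, hence f = s. Since n < k and k ≤ f, n < f. Since p < n, p < f. Since f = s, p < s. t ≤ p, so t < s. From y > 0, by multiplying by a positive, t * y < s * y.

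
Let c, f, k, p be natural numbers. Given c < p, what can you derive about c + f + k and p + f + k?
c + f + k < p + f + k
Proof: c < p, therefore c + f < p + f. Then c + f + k < p + f + k.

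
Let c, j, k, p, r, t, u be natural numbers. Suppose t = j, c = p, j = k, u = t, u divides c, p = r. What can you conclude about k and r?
k divides r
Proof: u = t and t = j, thus u = j. c = p and u divides c, so u divides p. Since u = j, j divides p. p = r, so j divides r. Because j = k, k divides r.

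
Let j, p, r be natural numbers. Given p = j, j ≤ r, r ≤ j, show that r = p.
From j ≤ r and r ≤ j, j = r. Because p = j, p = r. Then r = p.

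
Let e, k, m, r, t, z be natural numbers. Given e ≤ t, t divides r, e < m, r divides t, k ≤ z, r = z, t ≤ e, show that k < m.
e ≤ t and t ≤ e, so e = t. Because t divides r and r divides t, t = r. e = t, so e = r. Since e < m, r < m. Since r = z, z < m. Because k ≤ z, k < m.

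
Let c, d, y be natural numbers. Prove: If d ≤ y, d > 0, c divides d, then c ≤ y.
c divides d and d > 0, thus c ≤ d. From d ≤ y, c ≤ y.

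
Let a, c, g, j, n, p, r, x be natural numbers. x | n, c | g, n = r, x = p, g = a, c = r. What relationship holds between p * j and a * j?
p * j | a * j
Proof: n = r and x | n, hence x | r. Since x = p, p | r. Because g = a and c | g, c | a. c = r, so r | a. Since p | r, p | a. Then p * j | a * j.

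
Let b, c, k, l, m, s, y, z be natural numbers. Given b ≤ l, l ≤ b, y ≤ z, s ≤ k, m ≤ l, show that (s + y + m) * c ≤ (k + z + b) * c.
l ≤ b and b ≤ l, thus l = b. Since m ≤ l, m ≤ b. From y ≤ z, y + m ≤ z + b. s ≤ k, so s + y + m ≤ k + z + b. By multiplying by a non-negative, (s + y + m) * c ≤ (k + z + b) * c.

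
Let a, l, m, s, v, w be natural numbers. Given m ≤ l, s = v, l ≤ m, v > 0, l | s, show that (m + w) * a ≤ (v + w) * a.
l ≤ m and m ≤ l, so l = m. s = v and l | s, thus l | v. Since l = m, m | v. Since v > 0, m ≤ v. Then m + w ≤ v + w. Then (m + w) * a ≤ (v + w) * a.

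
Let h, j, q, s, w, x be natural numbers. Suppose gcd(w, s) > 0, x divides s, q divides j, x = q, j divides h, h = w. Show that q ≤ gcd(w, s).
q divides j and j divides h, hence q divides h. From h = w, q divides w. x = q and x divides s, so q divides s. q divides w, so q divides gcd(w, s). gcd(w, s) > 0, so q ≤ gcd(w, s).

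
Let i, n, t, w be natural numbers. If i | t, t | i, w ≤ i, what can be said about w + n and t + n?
w + n ≤ t + n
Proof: i | t and t | i, thus i = t. w ≤ i, so w ≤ t. Then w + n ≤ t + n.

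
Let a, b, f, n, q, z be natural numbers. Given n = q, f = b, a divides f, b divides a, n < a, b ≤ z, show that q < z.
From f = b and a divides f, a divides b. From b divides a, a = b. Because n < a, n < b. From b ≤ z, n < z. Since n = q, q < z.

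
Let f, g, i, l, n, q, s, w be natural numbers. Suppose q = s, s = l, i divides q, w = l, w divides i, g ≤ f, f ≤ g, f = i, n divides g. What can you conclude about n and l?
n divides l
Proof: q = s and s = l, therefore q = l. i divides q, so i divides l. From w = l and w divides i, l divides i. Since i divides l, i = l. g ≤ f and f ≤ g, therefore g = f. Since f = i, g = i. n divides g, so n divides i. i = l, so n divides l.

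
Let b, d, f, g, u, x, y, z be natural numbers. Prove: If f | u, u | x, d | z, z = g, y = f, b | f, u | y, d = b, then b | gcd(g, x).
Because z = g and d | z, d | g. Since d = b, b | g. y = f and u | y, therefore u | f. f | u, so f = u. b | f, so b | u. Since u | x, b | x. From b | g, b | gcd(g, x).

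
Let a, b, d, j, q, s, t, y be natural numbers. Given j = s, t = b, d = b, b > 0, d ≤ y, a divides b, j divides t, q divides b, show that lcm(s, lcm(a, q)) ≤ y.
j = s and j divides t, thus s divides t. From t = b, s divides b. a divides b and q divides b, therefore lcm(a, q) divides b. Since s divides b, lcm(s, lcm(a, q)) divides b. b > 0, so lcm(s, lcm(a, q)) ≤ b. d = b and d ≤ y, so b ≤ y. Since lcm(s, lcm(a, q)) ≤ b, lcm(s, lcm(a, q)) ≤ y.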